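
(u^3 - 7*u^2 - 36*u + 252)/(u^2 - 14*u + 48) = (u^2 - u - 42)/(u - 8)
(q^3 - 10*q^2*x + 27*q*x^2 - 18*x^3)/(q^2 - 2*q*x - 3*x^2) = (q^2 - 7*q*x + 6*x^2)/(q + x)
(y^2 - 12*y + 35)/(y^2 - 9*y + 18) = (y^2 - 12*y + 35)/(y^2 - 9*y + 18)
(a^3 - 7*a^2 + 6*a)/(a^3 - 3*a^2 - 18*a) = (a - 1)/(a + 3)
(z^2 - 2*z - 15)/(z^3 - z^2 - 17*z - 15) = 1/(z + 1)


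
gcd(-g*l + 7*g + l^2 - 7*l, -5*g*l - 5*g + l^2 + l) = 1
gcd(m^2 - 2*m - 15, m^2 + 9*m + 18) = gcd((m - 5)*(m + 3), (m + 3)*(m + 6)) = m + 3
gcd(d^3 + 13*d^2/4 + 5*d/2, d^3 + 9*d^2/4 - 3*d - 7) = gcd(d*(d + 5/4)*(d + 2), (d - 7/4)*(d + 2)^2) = d + 2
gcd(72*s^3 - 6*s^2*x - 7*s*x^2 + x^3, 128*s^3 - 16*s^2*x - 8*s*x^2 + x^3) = -4*s + x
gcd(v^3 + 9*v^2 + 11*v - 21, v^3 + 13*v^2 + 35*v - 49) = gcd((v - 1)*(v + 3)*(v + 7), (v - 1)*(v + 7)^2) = v^2 + 6*v - 7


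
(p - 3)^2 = p^2 - 6*p + 9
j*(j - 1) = j^2 - j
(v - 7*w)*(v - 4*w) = v^2 - 11*v*w + 28*w^2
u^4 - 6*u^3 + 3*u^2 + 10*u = u*(u - 5)*(u - 2)*(u + 1)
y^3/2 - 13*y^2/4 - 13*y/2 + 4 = (y/2 + 1)*(y - 8)*(y - 1/2)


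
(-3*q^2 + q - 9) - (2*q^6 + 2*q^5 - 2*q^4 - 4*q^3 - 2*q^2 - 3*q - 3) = -2*q^6 - 2*q^5 + 2*q^4 + 4*q^3 - q^2 + 4*q - 6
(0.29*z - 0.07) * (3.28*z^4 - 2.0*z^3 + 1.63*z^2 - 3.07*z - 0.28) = 0.9512*z^5 - 0.8096*z^4 + 0.6127*z^3 - 1.0044*z^2 + 0.1337*z + 0.0196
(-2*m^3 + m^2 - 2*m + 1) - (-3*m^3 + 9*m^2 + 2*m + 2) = m^3 - 8*m^2 - 4*m - 1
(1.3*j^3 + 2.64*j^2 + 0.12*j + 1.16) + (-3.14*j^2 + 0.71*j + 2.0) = 1.3*j^3 - 0.5*j^2 + 0.83*j + 3.16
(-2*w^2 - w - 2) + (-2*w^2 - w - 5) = -4*w^2 - 2*w - 7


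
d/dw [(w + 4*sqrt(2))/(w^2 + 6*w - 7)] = (w^2 + 6*w - 2*(w + 3)*(w + 4*sqrt(2)) - 7)/(w^2 + 6*w - 7)^2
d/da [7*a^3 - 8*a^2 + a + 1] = 21*a^2 - 16*a + 1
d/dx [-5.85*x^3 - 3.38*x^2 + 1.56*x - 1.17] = -17.55*x^2 - 6.76*x + 1.56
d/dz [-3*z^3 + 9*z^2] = 9*z*(2 - z)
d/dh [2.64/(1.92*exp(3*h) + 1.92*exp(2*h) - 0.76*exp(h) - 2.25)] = (-15.2064*exp(2*h) - 10.1376*exp(h) + 2.0064)*exp(h)/(1.92*exp(3*h) + 1.92*exp(2*h) - 0.76*exp(h) - 2.25)^2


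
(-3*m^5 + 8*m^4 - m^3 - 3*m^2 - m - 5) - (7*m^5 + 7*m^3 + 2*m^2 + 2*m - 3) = -10*m^5 + 8*m^4 - 8*m^3 - 5*m^2 - 3*m - 2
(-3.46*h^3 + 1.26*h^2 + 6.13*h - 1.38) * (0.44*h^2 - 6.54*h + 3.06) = -1.5224*h^5 + 23.1828*h^4 - 16.1308*h^3 - 36.8418*h^2 + 27.783*h - 4.2228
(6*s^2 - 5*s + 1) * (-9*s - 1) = -54*s^3 + 39*s^2 - 4*s - 1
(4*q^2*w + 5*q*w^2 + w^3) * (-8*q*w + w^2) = -32*q^3*w^2 - 36*q^2*w^3 - 3*q*w^4 + w^5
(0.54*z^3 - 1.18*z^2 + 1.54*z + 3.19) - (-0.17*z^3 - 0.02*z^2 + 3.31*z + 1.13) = 0.71*z^3 - 1.16*z^2 - 1.77*z + 2.06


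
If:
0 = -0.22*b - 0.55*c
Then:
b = -2.5*c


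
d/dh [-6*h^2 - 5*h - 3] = -12*h - 5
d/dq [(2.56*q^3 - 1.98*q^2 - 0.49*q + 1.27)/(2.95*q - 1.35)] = (15.104*q^3 - 16.209*q^2 + 5.346*q - 3.085)/(8.7025*q^2 - 7.965*q + 1.8225)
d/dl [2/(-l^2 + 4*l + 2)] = 4*(l - 2)/(-l^2 + 4*l + 2)^2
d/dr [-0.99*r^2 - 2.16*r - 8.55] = -1.98*r - 2.16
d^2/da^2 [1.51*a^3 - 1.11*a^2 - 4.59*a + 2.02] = 9.06*a - 2.22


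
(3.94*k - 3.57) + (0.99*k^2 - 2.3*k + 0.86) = 0.99*k^2 + 1.64*k - 2.71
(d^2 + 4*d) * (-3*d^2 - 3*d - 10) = -3*d^4 - 15*d^3 - 22*d^2 - 40*d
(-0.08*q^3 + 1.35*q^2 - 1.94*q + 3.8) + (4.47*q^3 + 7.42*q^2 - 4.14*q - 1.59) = 4.39*q^3 + 8.77*q^2 - 6.08*q + 2.21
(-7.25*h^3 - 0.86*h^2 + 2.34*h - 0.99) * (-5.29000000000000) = 38.3525*h^3 + 4.5494*h^2 - 12.3786*h + 5.2371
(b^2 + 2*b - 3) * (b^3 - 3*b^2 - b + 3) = b^5 - b^4 - 10*b^3 + 10*b^2 + 9*b - 9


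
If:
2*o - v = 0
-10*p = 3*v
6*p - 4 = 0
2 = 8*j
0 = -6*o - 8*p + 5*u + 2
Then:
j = 1/4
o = -10/9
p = 2/3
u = -2/3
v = -20/9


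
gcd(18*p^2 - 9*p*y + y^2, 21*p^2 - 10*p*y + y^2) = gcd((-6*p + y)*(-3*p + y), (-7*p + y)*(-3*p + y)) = -3*p + y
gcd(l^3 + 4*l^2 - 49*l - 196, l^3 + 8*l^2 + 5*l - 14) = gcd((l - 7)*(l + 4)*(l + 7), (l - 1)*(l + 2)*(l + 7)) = l + 7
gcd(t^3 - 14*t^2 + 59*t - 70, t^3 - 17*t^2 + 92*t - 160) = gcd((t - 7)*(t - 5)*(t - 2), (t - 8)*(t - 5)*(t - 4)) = t - 5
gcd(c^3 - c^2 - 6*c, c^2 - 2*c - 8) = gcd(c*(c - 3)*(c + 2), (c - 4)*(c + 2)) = c + 2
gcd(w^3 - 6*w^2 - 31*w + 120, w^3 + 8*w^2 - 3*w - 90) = w^2 + 2*w - 15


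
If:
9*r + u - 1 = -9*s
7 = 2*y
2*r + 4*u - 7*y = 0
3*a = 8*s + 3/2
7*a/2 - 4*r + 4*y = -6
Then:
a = -735/173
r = 1775/1384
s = -4929/2768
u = 15179/2768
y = 7/2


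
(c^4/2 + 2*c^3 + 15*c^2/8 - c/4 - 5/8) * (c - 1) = c^5/2 + 3*c^4/2 - c^3/8 - 17*c^2/8 - 3*c/8 + 5/8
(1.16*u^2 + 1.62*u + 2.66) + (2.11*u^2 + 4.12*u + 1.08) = 3.27*u^2 + 5.74*u + 3.74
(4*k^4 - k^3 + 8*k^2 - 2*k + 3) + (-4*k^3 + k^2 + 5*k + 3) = 4*k^4 - 5*k^3 + 9*k^2 + 3*k + 6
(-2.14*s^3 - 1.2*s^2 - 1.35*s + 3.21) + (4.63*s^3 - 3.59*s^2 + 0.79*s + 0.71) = 2.49*s^3 - 4.79*s^2 - 0.56*s + 3.92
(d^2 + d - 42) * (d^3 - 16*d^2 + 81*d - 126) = d^5 - 15*d^4 + 23*d^3 + 627*d^2 - 3528*d + 5292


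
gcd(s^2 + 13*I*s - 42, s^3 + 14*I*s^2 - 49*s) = s + 7*I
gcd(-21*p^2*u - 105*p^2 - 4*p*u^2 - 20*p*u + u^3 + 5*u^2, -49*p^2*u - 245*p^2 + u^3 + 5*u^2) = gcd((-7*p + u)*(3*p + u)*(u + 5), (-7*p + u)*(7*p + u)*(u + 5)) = 7*p*u + 35*p - u^2 - 5*u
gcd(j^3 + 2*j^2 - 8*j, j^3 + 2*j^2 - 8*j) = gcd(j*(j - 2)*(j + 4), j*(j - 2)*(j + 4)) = j^3 + 2*j^2 - 8*j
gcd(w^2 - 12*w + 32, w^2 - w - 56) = w - 8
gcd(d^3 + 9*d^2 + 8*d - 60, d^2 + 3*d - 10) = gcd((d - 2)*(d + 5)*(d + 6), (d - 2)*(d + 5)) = d^2 + 3*d - 10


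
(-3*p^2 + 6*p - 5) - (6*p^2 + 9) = -9*p^2 + 6*p - 14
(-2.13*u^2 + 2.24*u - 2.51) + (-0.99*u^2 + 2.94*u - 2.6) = -3.12*u^2 + 5.18*u - 5.11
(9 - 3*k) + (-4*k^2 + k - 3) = -4*k^2 - 2*k + 6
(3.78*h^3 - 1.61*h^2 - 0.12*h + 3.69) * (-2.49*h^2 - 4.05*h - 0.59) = -9.4122*h^5 - 11.3001*h^4 + 4.5891*h^3 - 7.7522*h^2 - 14.8737*h - 2.1771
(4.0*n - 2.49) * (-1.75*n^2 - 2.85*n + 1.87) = -7.0*n^3 - 7.0425*n^2 + 14.5765*n - 4.6563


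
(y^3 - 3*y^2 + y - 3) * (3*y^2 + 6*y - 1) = 3*y^5 - 3*y^4 - 16*y^3 - 19*y + 3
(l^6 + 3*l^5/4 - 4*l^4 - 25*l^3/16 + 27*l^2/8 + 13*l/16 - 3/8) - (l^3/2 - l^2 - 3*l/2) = l^6 + 3*l^5/4 - 4*l^4 - 33*l^3/16 + 35*l^2/8 + 37*l/16 - 3/8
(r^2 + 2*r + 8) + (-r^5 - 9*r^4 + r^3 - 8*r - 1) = -r^5 - 9*r^4 + r^3 + r^2 - 6*r + 7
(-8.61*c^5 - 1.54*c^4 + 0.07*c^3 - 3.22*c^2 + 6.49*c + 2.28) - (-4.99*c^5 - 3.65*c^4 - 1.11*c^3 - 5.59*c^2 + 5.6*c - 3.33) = -3.62*c^5 + 2.11*c^4 + 1.18*c^3 + 2.37*c^2 + 0.890000000000001*c + 5.61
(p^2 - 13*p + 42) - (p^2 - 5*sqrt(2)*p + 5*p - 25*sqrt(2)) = -18*p + 5*sqrt(2)*p + 25*sqrt(2) + 42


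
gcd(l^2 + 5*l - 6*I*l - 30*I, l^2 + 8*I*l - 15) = 1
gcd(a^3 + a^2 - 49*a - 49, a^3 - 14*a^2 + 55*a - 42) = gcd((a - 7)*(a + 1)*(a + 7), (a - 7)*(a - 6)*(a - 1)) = a - 7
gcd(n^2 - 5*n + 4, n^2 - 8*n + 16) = n - 4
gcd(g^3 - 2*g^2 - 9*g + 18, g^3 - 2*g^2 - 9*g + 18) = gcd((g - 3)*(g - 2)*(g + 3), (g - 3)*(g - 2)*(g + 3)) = g^3 - 2*g^2 - 9*g + 18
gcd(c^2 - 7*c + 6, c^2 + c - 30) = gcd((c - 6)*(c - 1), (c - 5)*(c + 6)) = 1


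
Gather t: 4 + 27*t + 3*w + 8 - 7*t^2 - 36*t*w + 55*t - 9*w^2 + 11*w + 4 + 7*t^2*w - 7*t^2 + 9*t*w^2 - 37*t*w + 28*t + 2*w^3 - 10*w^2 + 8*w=t^2*(7*w - 14) + t*(9*w^2 - 73*w + 110) + 2*w^3 - 19*w^2 + 22*w + 16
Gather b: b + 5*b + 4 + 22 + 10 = 6*b + 36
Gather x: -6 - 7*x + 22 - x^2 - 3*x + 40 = -x^2 - 10*x + 56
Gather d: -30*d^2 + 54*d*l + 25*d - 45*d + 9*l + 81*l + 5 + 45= -30*d^2 + d*(54*l - 20) + 90*l + 50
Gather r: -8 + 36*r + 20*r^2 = 20*r^2 + 36*r - 8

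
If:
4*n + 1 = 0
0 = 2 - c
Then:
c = 2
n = -1/4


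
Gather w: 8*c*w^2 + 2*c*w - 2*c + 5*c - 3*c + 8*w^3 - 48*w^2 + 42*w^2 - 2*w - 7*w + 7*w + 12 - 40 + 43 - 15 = 8*w^3 + w^2*(8*c - 6) + w*(2*c - 2)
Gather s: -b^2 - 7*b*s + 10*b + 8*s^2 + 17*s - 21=-b^2 + 10*b + 8*s^2 + s*(17 - 7*b) - 21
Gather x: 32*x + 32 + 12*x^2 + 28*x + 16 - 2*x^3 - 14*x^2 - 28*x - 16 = -2*x^3 - 2*x^2 + 32*x + 32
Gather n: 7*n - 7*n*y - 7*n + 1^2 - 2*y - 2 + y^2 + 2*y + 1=-7*n*y + y^2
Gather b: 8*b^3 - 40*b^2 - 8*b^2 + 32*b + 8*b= 8*b^3 - 48*b^2 + 40*b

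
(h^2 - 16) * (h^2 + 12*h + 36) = h^4 + 12*h^3 + 20*h^2 - 192*h - 576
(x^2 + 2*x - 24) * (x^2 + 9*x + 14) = x^4 + 11*x^3 + 8*x^2 - 188*x - 336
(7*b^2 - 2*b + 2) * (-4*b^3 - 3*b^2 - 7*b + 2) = -28*b^5 - 13*b^4 - 51*b^3 + 22*b^2 - 18*b + 4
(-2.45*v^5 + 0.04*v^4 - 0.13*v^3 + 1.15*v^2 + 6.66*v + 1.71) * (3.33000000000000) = -8.1585*v^5 + 0.1332*v^4 - 0.4329*v^3 + 3.8295*v^2 + 22.1778*v + 5.6943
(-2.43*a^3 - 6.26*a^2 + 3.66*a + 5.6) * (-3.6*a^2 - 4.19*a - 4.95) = 8.748*a^5 + 32.7177*a^4 + 25.0819*a^3 - 4.5084*a^2 - 41.581*a - 27.72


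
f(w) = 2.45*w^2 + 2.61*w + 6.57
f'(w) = 4.9*w + 2.61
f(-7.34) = 119.41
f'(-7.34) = -33.36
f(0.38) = 7.92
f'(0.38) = 4.47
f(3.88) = 53.58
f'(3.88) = 21.62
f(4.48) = 67.44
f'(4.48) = 24.56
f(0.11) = 6.89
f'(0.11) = 3.15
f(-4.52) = 44.83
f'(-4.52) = -19.54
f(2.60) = 29.92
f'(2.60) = 15.35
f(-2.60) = 16.35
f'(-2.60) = -10.13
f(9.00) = 228.51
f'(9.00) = 46.71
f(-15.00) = 518.67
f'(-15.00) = -70.89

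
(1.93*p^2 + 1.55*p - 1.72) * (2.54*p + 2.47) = 4.9022*p^3 + 8.7041*p^2 - 0.5403*p - 4.2484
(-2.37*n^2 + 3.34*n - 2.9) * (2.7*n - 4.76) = -6.399*n^3 + 20.2992*n^2 - 23.7284*n + 13.804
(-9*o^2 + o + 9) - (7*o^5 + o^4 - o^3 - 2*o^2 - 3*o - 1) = -7*o^5 - o^4 + o^3 - 7*o^2 + 4*o + 10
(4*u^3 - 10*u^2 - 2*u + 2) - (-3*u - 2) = 4*u^3 - 10*u^2 + u + 4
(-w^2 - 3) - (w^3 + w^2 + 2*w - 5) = -w^3 - 2*w^2 - 2*w + 2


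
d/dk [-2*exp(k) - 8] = -2*exp(k)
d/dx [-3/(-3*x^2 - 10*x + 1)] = 6*(-3*x - 5)/(3*x^2 + 10*x - 1)^2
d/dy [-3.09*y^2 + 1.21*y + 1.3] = 1.21 - 6.18*y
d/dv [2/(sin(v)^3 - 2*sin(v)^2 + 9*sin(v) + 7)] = 2*(-3*sin(v)^2 + 4*sin(v) - 9)*cos(v)/(sin(v)^3 - 2*sin(v)^2 + 9*sin(v) + 7)^2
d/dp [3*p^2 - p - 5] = 6*p - 1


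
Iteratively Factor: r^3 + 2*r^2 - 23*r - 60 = (r + 3)*(r^2 - r - 20) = (r - 5)*(r + 3)*(r + 4)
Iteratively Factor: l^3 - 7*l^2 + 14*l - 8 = (l - 2)*(l^2 - 5*l + 4) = (l - 4)*(l - 2)*(l - 1)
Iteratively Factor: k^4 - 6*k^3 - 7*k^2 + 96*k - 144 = (k - 3)*(k^3 - 3*k^2 - 16*k + 48) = (k - 4)*(k - 3)*(k^2 + k - 12) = (k - 4)*(k - 3)*(k + 4)*(k - 3)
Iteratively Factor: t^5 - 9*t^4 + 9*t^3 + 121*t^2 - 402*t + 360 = (t - 5)*(t^4 - 4*t^3 - 11*t^2 + 66*t - 72) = (t - 5)*(t + 4)*(t^3 - 8*t^2 + 21*t - 18) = (t - 5)*(t - 3)*(t + 4)*(t^2 - 5*t + 6) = (t - 5)*(t - 3)^2*(t + 4)*(t - 2)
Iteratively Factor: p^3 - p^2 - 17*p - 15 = (p + 3)*(p^2 - 4*p - 5) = (p + 1)*(p + 3)*(p - 5)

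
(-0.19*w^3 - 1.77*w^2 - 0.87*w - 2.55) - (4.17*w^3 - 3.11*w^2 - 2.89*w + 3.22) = -4.36*w^3 + 1.34*w^2 + 2.02*w - 5.77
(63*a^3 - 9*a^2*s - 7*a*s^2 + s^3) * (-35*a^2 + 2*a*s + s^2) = -2205*a^5 + 441*a^4*s + 290*a^3*s^2 - 58*a^2*s^3 - 5*a*s^4 + s^5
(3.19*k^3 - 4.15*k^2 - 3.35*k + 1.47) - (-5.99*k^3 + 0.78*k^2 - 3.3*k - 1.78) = 9.18*k^3 - 4.93*k^2 - 0.0500000000000003*k + 3.25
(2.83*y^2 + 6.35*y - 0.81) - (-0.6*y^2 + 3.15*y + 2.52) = 3.43*y^2 + 3.2*y - 3.33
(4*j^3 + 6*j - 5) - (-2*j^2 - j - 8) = 4*j^3 + 2*j^2 + 7*j + 3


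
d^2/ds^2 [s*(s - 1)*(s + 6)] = 6*s + 10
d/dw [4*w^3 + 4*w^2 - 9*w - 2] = 12*w^2 + 8*w - 9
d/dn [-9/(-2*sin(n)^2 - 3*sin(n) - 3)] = -9*(4*sin(n) + 3)*cos(n)/(3*sin(n) - cos(2*n) + 4)^2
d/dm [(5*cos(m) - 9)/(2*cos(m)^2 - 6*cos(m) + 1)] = (10*cos(m)^2 - 36*cos(m) + 49)*sin(m)/(6*cos(m) - cos(2*m) - 2)^2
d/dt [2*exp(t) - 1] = 2*exp(t)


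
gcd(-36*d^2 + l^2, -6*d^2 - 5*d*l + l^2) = 6*d - l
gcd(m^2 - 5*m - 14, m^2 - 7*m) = m - 7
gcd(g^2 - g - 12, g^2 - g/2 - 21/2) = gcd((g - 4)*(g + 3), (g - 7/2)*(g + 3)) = g + 3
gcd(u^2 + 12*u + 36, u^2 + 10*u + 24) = u + 6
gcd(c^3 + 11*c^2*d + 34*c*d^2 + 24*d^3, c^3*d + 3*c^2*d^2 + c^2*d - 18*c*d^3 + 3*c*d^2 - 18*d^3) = c + 6*d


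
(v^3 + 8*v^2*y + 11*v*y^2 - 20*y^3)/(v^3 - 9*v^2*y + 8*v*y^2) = (-v^2 - 9*v*y - 20*y^2)/(v*(-v + 8*y))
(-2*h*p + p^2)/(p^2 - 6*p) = (-2*h + p)/(p - 6)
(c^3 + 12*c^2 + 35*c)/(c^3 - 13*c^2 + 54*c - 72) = c*(c^2 + 12*c + 35)/(c^3 - 13*c^2 + 54*c - 72)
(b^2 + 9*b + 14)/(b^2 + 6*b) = (b^2 + 9*b + 14)/(b*(b + 6))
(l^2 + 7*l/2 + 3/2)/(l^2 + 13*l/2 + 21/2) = (2*l + 1)/(2*l + 7)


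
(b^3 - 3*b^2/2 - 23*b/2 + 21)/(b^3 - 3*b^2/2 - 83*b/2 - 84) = (b^2 - 5*b + 6)/(b^2 - 5*b - 24)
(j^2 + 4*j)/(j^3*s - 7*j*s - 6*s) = j*(j + 4)/(s*(j^3 - 7*j - 6))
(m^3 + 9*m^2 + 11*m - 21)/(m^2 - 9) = (m^2 + 6*m - 7)/(m - 3)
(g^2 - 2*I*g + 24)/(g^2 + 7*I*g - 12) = (g - 6*I)/(g + 3*I)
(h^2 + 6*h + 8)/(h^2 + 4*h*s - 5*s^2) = (h^2 + 6*h + 8)/(h^2 + 4*h*s - 5*s^2)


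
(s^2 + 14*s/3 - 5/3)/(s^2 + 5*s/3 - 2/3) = (s + 5)/(s + 2)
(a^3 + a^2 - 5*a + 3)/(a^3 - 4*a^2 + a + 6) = (a^3 + a^2 - 5*a + 3)/(a^3 - 4*a^2 + a + 6)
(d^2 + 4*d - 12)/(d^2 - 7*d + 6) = (d^2 + 4*d - 12)/(d^2 - 7*d + 6)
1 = 1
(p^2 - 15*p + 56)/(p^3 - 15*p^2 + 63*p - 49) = (p - 8)/(p^2 - 8*p + 7)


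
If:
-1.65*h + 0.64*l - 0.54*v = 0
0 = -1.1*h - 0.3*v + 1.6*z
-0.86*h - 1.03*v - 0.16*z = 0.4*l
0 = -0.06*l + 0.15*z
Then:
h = 0.00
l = 0.00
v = 0.00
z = 0.00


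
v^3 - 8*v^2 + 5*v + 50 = (v - 5)^2*(v + 2)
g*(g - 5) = g^2 - 5*g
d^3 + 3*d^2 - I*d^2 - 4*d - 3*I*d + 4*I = (d - 1)*(d + 4)*(d - I)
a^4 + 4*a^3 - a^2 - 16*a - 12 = (a - 2)*(a + 1)*(a + 2)*(a + 3)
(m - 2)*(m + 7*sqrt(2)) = m^2 - 2*m + 7*sqrt(2)*m - 14*sqrt(2)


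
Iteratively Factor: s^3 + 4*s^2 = (s)*(s^2 + 4*s) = s^2*(s + 4)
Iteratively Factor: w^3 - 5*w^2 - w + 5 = (w + 1)*(w^2 - 6*w + 5) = (w - 5)*(w + 1)*(w - 1)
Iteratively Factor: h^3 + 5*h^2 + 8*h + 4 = (h + 2)*(h^2 + 3*h + 2) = (h + 1)*(h + 2)*(h + 2)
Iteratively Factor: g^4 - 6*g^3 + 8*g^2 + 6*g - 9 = (g - 3)*(g^3 - 3*g^2 - g + 3) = (g - 3)*(g - 1)*(g^2 - 2*g - 3) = (g - 3)*(g - 1)*(g + 1)*(g - 3)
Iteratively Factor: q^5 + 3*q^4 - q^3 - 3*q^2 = (q - 1)*(q^4 + 4*q^3 + 3*q^2) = q*(q - 1)*(q^3 + 4*q^2 + 3*q) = q*(q - 1)*(q + 1)*(q^2 + 3*q) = q*(q - 1)*(q + 1)*(q + 3)*(q)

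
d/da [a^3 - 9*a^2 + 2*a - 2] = 3*a^2 - 18*a + 2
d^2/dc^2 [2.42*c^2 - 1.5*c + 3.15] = 4.84000000000000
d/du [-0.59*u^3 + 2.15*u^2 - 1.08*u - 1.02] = -1.77*u^2 + 4.3*u - 1.08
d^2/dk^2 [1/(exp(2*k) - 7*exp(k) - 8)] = ((7 - 4*exp(k))*(-exp(2*k) + 7*exp(k) + 8) - 2*(2*exp(k) - 7)^2*exp(k))*exp(k)/(-exp(2*k) + 7*exp(k) + 8)^3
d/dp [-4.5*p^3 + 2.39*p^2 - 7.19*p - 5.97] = -13.5*p^2 + 4.78*p - 7.19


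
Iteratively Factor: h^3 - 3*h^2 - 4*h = (h)*(h^2 - 3*h - 4) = h*(h - 4)*(h + 1)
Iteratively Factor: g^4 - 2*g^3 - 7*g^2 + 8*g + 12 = (g + 1)*(g^3 - 3*g^2 - 4*g + 12) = (g - 3)*(g + 1)*(g^2 - 4) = (g - 3)*(g + 1)*(g + 2)*(g - 2)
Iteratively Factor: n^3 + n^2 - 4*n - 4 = (n - 2)*(n^2 + 3*n + 2) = (n - 2)*(n + 1)*(n + 2)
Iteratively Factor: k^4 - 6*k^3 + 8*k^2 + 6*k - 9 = (k - 1)*(k^3 - 5*k^2 + 3*k + 9) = (k - 3)*(k - 1)*(k^2 - 2*k - 3) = (k - 3)^2*(k - 1)*(k + 1)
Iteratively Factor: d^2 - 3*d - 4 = (d - 4)*(d + 1)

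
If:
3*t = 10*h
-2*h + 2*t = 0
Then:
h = 0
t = 0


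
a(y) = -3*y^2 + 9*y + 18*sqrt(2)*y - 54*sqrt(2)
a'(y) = -6*y + 9 + 18*sqrt(2)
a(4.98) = 20.82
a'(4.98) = 4.58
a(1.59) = -29.17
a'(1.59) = 24.92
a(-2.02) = -158.21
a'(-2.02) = 46.58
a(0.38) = -63.71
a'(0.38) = 32.18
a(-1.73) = -144.95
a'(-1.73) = 44.84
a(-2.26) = -169.56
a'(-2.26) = 48.02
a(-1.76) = -146.30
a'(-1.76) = 45.02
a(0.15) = -71.27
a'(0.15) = 33.56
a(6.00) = 22.37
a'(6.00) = -1.54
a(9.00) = -9.26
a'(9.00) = -19.54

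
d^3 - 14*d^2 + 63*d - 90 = (d - 6)*(d - 5)*(d - 3)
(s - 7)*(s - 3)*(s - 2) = s^3 - 12*s^2 + 41*s - 42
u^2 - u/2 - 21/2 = (u - 7/2)*(u + 3)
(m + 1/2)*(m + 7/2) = m^2 + 4*m + 7/4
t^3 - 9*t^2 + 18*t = t*(t - 6)*(t - 3)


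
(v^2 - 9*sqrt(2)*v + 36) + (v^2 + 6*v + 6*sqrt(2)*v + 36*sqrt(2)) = 2*v^2 - 3*sqrt(2)*v + 6*v + 36 + 36*sqrt(2)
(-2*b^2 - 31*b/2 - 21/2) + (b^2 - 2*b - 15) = -b^2 - 35*b/2 - 51/2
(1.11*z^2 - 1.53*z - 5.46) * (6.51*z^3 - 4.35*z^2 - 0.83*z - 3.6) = 7.2261*z^5 - 14.7888*z^4 - 29.8104*z^3 + 21.0249*z^2 + 10.0398*z + 19.656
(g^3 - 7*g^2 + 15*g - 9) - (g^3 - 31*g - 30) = -7*g^2 + 46*g + 21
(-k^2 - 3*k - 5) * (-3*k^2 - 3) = 3*k^4 + 9*k^3 + 18*k^2 + 9*k + 15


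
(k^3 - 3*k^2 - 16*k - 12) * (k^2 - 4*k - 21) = k^5 - 7*k^4 - 25*k^3 + 115*k^2 + 384*k + 252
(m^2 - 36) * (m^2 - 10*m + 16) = m^4 - 10*m^3 - 20*m^2 + 360*m - 576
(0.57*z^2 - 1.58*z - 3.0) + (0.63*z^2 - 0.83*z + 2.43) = 1.2*z^2 - 2.41*z - 0.57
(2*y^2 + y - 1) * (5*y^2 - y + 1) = 10*y^4 + 3*y^3 - 4*y^2 + 2*y - 1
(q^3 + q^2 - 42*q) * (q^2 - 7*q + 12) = q^5 - 6*q^4 - 37*q^3 + 306*q^2 - 504*q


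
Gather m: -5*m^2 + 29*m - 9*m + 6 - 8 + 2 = -5*m^2 + 20*m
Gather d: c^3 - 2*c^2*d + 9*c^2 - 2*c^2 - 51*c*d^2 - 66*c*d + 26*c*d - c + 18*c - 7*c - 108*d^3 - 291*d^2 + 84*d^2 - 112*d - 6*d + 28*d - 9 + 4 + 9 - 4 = c^3 + 7*c^2 + 10*c - 108*d^3 + d^2*(-51*c - 207) + d*(-2*c^2 - 40*c - 90)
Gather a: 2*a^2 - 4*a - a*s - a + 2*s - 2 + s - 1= 2*a^2 + a*(-s - 5) + 3*s - 3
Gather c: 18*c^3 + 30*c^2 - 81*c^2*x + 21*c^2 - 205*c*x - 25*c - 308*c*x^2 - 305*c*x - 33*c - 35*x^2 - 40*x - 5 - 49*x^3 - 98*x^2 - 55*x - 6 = 18*c^3 + c^2*(51 - 81*x) + c*(-308*x^2 - 510*x - 58) - 49*x^3 - 133*x^2 - 95*x - 11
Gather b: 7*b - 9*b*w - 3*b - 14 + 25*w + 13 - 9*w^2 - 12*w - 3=b*(4 - 9*w) - 9*w^2 + 13*w - 4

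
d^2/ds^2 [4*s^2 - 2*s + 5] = 8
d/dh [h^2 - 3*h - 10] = 2*h - 3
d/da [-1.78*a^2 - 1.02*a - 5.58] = -3.56*a - 1.02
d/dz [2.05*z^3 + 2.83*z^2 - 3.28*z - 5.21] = 6.15*z^2 + 5.66*z - 3.28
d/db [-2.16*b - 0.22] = -2.16000000000000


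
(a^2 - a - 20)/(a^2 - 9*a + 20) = (a + 4)/(a - 4)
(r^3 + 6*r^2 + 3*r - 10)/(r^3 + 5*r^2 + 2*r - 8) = (r + 5)/(r + 4)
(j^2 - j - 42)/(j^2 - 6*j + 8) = (j^2 - j - 42)/(j^2 - 6*j + 8)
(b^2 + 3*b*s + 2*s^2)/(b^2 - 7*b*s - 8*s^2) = (-b - 2*s)/(-b + 8*s)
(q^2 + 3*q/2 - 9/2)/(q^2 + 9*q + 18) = (q - 3/2)/(q + 6)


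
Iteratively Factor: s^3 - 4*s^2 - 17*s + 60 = (s + 4)*(s^2 - 8*s + 15) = (s - 3)*(s + 4)*(s - 5)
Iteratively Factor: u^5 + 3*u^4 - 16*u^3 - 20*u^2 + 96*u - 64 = (u - 1)*(u^4 + 4*u^3 - 12*u^2 - 32*u + 64) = (u - 2)*(u - 1)*(u^3 + 6*u^2 - 32) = (u - 2)^2*(u - 1)*(u^2 + 8*u + 16) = (u - 2)^2*(u - 1)*(u + 4)*(u + 4)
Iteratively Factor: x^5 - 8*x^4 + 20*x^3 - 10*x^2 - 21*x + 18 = (x - 2)*(x^4 - 6*x^3 + 8*x^2 + 6*x - 9) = (x - 3)*(x - 2)*(x^3 - 3*x^2 - x + 3) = (x - 3)*(x - 2)*(x + 1)*(x^2 - 4*x + 3) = (x - 3)^2*(x - 2)*(x + 1)*(x - 1)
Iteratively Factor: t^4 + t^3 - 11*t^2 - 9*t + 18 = (t + 3)*(t^3 - 2*t^2 - 5*t + 6) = (t - 1)*(t + 3)*(t^2 - t - 6) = (t - 3)*(t - 1)*(t + 3)*(t + 2)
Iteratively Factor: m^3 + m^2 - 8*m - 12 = (m - 3)*(m^2 + 4*m + 4) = (m - 3)*(m + 2)*(m + 2)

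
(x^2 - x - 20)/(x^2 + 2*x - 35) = (x + 4)/(x + 7)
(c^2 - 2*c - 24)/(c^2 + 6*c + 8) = (c - 6)/(c + 2)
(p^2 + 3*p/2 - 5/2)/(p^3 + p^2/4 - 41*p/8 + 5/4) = 4*(p - 1)/(4*p^2 - 9*p + 2)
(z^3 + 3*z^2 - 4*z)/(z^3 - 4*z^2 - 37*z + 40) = z*(z + 4)/(z^2 - 3*z - 40)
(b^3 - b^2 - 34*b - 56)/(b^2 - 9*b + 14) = (b^2 + 6*b + 8)/(b - 2)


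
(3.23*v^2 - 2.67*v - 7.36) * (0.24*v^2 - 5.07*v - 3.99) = 0.7752*v^4 - 17.0169*v^3 - 1.1172*v^2 + 47.9685*v + 29.3664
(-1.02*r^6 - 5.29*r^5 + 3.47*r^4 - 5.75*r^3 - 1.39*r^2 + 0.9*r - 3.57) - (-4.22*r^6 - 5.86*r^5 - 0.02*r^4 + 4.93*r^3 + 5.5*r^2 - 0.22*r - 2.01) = 3.2*r^6 + 0.57*r^5 + 3.49*r^4 - 10.68*r^3 - 6.89*r^2 + 1.12*r - 1.56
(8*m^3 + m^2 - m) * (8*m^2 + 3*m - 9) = 64*m^5 + 32*m^4 - 77*m^3 - 12*m^2 + 9*m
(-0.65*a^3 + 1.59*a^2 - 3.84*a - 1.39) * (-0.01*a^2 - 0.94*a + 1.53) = 0.0065*a^5 + 0.5951*a^4 - 2.4507*a^3 + 6.0562*a^2 - 4.5686*a - 2.1267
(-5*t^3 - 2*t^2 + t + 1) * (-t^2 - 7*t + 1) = 5*t^5 + 37*t^4 + 8*t^3 - 10*t^2 - 6*t + 1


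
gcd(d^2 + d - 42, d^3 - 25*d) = 1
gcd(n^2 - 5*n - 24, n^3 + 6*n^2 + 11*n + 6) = n + 3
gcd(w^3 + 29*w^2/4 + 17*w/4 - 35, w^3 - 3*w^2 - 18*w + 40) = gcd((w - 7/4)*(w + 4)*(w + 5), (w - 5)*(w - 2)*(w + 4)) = w + 4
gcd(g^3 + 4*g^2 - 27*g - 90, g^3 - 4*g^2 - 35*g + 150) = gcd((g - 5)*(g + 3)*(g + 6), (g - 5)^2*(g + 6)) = g^2 + g - 30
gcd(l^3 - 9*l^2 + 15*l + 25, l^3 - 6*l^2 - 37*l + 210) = l - 5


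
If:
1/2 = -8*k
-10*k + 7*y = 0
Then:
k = -1/16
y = -5/56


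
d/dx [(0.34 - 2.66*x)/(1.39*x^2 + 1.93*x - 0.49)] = (3.6974*x^2 - 0.9452*x + 0.6472)/(1.9321*x^4 + 5.3654*x^3 + 2.3627*x^2 - 1.8914*x + 0.2401)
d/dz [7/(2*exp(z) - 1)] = -14*exp(z)/(2*exp(z) - 1)^2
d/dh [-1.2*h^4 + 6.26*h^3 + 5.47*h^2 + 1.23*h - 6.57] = -4.8*h^3 + 18.78*h^2 + 10.94*h + 1.23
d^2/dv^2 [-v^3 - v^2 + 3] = -6*v - 2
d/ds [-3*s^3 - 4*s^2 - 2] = s*(-9*s - 8)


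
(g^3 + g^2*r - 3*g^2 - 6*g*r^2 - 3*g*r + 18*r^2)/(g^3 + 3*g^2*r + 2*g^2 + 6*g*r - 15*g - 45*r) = (g - 2*r)/(g + 5)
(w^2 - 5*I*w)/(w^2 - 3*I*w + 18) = w*(w - 5*I)/(w^2 - 3*I*w + 18)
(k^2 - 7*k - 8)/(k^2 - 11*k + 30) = (k^2 - 7*k - 8)/(k^2 - 11*k + 30)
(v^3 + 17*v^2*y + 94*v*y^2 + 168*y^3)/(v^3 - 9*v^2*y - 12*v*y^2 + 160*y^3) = (v^2 + 13*v*y + 42*y^2)/(v^2 - 13*v*y + 40*y^2)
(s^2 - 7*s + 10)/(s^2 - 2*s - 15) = (s - 2)/(s + 3)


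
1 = 1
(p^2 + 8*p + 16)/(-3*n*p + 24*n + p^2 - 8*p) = (p^2 + 8*p + 16)/(-3*n*p + 24*n + p^2 - 8*p)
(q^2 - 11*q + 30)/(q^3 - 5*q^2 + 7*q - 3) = (q^2 - 11*q + 30)/(q^3 - 5*q^2 + 7*q - 3)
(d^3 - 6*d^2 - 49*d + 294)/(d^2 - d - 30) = (d^2 - 49)/(d + 5)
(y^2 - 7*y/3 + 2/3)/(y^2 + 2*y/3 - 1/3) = (y - 2)/(y + 1)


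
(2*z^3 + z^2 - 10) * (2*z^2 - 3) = 4*z^5 + 2*z^4 - 6*z^3 - 23*z^2 + 30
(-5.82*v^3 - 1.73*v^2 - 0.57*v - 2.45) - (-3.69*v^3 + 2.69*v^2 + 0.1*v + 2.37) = -2.13*v^3 - 4.42*v^2 - 0.67*v - 4.82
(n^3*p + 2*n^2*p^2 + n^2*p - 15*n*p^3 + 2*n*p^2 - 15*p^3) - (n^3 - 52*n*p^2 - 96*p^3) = n^3*p - n^3 + 2*n^2*p^2 + n^2*p - 15*n*p^3 + 54*n*p^2 + 81*p^3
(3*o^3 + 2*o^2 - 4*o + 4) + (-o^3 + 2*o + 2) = 2*o^3 + 2*o^2 - 2*o + 6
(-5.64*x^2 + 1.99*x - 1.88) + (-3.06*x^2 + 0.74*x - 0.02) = -8.7*x^2 + 2.73*x - 1.9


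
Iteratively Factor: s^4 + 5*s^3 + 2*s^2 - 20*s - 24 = (s + 2)*(s^3 + 3*s^2 - 4*s - 12) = (s + 2)*(s + 3)*(s^2 - 4) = (s - 2)*(s + 2)*(s + 3)*(s + 2)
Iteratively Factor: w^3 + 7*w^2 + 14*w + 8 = (w + 1)*(w^2 + 6*w + 8) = (w + 1)*(w + 4)*(w + 2)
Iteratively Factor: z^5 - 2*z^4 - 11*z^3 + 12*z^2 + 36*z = (z)*(z^4 - 2*z^3 - 11*z^2 + 12*z + 36) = z*(z + 2)*(z^3 - 4*z^2 - 3*z + 18) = z*(z - 3)*(z + 2)*(z^2 - z - 6) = z*(z - 3)^2*(z + 2)*(z + 2)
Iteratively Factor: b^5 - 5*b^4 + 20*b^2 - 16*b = (b)*(b^4 - 5*b^3 + 20*b - 16) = b*(b - 1)*(b^3 - 4*b^2 - 4*b + 16) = b*(b - 4)*(b - 1)*(b^2 - 4) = b*(b - 4)*(b - 2)*(b - 1)*(b + 2)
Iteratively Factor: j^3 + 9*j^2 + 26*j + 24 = (j + 3)*(j^2 + 6*j + 8) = (j + 2)*(j + 3)*(j + 4)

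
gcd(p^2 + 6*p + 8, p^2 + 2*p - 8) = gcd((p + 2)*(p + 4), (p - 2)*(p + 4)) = p + 4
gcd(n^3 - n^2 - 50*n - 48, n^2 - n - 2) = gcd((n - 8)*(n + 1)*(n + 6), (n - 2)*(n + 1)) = n + 1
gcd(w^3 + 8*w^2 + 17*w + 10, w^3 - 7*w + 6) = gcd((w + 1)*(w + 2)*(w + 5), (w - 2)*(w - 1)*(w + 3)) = 1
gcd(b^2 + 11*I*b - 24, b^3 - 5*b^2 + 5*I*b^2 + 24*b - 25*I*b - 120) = b + 8*I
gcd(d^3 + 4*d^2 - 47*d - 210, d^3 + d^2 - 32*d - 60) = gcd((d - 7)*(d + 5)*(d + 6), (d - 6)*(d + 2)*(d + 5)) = d + 5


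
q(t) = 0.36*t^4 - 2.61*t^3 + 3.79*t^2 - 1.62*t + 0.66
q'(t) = 1.44*t^3 - 7.83*t^2 + 7.58*t - 1.62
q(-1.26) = 14.85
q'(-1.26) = -26.48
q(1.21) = 0.40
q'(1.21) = -1.36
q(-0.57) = 3.34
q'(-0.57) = -8.75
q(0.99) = 0.58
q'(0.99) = -0.39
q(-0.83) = 6.28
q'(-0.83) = -14.13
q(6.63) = 91.47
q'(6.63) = 124.12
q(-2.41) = 75.25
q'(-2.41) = -85.52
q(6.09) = 37.04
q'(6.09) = 79.39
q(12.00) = 3481.86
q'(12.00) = 1450.14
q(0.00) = 0.66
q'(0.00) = -1.62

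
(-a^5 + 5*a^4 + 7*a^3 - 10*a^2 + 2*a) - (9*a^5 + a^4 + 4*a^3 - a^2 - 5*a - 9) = -10*a^5 + 4*a^4 + 3*a^3 - 9*a^2 + 7*a + 9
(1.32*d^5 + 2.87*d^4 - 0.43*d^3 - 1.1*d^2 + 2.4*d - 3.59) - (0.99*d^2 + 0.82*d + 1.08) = 1.32*d^5 + 2.87*d^4 - 0.43*d^3 - 2.09*d^2 + 1.58*d - 4.67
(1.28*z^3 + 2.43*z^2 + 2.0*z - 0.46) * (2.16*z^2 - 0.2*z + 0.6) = 2.7648*z^5 + 4.9928*z^4 + 4.602*z^3 + 0.0643999999999998*z^2 + 1.292*z - 0.276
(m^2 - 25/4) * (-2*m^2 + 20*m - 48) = -2*m^4 + 20*m^3 - 71*m^2/2 - 125*m + 300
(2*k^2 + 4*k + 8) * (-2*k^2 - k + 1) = -4*k^4 - 10*k^3 - 18*k^2 - 4*k + 8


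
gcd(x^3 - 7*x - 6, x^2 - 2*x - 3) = x^2 - 2*x - 3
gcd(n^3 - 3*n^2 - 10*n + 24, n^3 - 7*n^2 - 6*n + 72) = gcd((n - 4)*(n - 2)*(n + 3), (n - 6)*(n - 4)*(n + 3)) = n^2 - n - 12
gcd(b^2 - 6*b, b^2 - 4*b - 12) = b - 6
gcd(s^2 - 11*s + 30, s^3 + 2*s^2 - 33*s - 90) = s - 6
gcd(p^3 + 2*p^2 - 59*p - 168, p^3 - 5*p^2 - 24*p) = p^2 - 5*p - 24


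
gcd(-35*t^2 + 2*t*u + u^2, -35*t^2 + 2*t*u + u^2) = 35*t^2 - 2*t*u - u^2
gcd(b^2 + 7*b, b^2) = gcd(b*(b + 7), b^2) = b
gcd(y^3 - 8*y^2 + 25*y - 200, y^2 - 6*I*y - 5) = y - 5*I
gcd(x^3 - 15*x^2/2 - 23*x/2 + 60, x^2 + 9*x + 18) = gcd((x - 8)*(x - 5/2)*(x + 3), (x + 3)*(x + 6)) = x + 3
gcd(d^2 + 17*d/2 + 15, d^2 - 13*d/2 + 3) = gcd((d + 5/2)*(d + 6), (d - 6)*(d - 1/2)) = 1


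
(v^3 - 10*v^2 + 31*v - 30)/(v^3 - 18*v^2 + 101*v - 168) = (v^2 - 7*v + 10)/(v^2 - 15*v + 56)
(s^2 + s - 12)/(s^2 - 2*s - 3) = (s + 4)/(s + 1)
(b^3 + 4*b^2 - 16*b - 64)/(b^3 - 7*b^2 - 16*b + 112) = (b + 4)/(b - 7)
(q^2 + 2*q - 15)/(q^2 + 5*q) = (q - 3)/q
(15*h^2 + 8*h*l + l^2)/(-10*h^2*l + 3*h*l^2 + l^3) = (-3*h - l)/(l*(2*h - l))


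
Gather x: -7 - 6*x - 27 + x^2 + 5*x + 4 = x^2 - x - 30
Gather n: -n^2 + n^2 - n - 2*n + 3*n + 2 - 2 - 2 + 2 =0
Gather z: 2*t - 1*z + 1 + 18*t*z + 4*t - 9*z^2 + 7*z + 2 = 6*t - 9*z^2 + z*(18*t + 6) + 3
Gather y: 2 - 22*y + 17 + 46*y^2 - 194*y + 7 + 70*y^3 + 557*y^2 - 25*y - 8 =70*y^3 + 603*y^2 - 241*y + 18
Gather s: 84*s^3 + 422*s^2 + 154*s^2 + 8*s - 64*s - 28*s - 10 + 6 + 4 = 84*s^3 + 576*s^2 - 84*s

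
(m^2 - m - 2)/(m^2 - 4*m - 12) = (-m^2 + m + 2)/(-m^2 + 4*m + 12)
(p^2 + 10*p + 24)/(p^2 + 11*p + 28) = (p + 6)/(p + 7)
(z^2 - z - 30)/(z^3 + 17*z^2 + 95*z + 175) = (z - 6)/(z^2 + 12*z + 35)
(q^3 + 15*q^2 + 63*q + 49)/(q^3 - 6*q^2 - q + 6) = (q^2 + 14*q + 49)/(q^2 - 7*q + 6)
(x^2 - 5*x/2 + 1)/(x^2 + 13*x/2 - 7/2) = (x - 2)/(x + 7)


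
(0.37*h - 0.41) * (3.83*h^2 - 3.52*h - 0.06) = 1.4171*h^3 - 2.8727*h^2 + 1.421*h + 0.0246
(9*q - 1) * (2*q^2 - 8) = 18*q^3 - 2*q^2 - 72*q + 8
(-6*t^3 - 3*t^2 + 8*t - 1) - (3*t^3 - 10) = -9*t^3 - 3*t^2 + 8*t + 9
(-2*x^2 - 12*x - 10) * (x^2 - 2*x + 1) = -2*x^4 - 8*x^3 + 12*x^2 + 8*x - 10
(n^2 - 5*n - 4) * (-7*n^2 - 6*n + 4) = -7*n^4 + 29*n^3 + 62*n^2 + 4*n - 16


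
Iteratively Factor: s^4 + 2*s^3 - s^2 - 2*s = (s)*(s^3 + 2*s^2 - s - 2) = s*(s - 1)*(s^2 + 3*s + 2) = s*(s - 1)*(s + 1)*(s + 2)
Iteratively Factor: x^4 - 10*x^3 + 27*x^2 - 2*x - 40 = (x - 2)*(x^3 - 8*x^2 + 11*x + 20) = (x - 4)*(x - 2)*(x^2 - 4*x - 5) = (x - 5)*(x - 4)*(x - 2)*(x + 1)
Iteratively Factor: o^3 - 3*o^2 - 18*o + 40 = (o - 5)*(o^2 + 2*o - 8) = (o - 5)*(o - 2)*(o + 4)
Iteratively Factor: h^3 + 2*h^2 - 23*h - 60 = (h + 4)*(h^2 - 2*h - 15) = (h + 3)*(h + 4)*(h - 5)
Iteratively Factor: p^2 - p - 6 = (p - 3)*(p + 2)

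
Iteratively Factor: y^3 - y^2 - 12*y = (y - 4)*(y^2 + 3*y) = (y - 4)*(y + 3)*(y)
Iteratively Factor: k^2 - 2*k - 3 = (k - 3)*(k + 1)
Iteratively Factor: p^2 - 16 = (p + 4)*(p - 4)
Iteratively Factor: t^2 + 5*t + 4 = (t + 4)*(t + 1)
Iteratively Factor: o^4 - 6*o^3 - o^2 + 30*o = (o - 5)*(o^3 - o^2 - 6*o) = o*(o - 5)*(o^2 - o - 6) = o*(o - 5)*(o + 2)*(o - 3)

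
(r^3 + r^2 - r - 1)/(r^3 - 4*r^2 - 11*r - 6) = (r - 1)/(r - 6)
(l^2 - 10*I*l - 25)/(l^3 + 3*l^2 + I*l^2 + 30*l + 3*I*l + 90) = (l - 5*I)/(l^2 + l*(3 + 6*I) + 18*I)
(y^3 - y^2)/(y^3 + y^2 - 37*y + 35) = y^2/(y^2 + 2*y - 35)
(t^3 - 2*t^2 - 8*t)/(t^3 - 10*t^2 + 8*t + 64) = t/(t - 8)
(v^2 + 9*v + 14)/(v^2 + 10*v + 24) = (v^2 + 9*v + 14)/(v^2 + 10*v + 24)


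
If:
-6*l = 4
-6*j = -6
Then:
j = 1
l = -2/3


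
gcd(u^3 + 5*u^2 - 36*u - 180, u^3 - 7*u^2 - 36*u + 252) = u^2 - 36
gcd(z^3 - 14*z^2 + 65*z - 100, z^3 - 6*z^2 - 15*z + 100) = z^2 - 10*z + 25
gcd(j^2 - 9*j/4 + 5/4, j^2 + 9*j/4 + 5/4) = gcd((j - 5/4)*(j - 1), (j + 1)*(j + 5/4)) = 1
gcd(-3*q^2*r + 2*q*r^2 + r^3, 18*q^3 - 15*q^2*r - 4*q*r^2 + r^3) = 3*q^2 - 2*q*r - r^2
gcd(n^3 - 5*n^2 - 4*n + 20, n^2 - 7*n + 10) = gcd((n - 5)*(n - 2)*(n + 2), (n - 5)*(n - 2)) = n^2 - 7*n + 10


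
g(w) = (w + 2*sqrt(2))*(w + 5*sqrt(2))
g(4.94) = 93.31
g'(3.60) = 17.10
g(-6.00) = -3.40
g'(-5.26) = -0.62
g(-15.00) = 96.51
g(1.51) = 37.23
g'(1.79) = 13.48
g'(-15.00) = -20.10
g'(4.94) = 19.78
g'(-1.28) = 7.34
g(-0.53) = 15.03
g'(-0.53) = 8.84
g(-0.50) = 15.30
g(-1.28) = 8.97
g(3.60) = 68.60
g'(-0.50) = 8.90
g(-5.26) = -4.40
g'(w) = 2*w + 7*sqrt(2)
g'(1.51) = 12.92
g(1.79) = 40.92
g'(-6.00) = -2.10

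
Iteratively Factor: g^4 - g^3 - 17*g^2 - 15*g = (g + 1)*(g^3 - 2*g^2 - 15*g) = (g + 1)*(g + 3)*(g^2 - 5*g) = (g - 5)*(g + 1)*(g + 3)*(g)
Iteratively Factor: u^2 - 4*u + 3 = (u - 3)*(u - 1)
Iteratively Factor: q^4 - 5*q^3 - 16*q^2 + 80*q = (q + 4)*(q^3 - 9*q^2 + 20*q) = (q - 5)*(q + 4)*(q^2 - 4*q) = q*(q - 5)*(q + 4)*(q - 4)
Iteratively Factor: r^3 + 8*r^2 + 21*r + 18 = (r + 3)*(r^2 + 5*r + 6) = (r + 2)*(r + 3)*(r + 3)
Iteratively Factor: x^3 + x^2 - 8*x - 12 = (x + 2)*(x^2 - x - 6) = (x + 2)^2*(x - 3)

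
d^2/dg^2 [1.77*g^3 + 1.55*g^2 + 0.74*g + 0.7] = 10.62*g + 3.1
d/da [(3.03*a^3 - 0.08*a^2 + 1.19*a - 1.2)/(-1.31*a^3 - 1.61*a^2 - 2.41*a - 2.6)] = (-4.9831*a^4 - 11.4868*a^3 - 26.2413*a^2 - 3.448*a - 5.986)/(1.7161*a^6 + 4.2182*a^5 + 8.9063*a^4 + 14.5722*a^3 + 14.1801*a^2 + 12.532*a + 6.76)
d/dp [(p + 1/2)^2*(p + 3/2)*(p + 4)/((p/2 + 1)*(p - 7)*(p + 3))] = (4*p^6 - 16*p^5 - 447*p^4 - 2239*p^3 - 4598*p^2 - 3924*p - 1065)/(2*(p^6 - 4*p^5 - 54*p^4 + 32*p^3 + 1009*p^2 + 2436*p + 1764))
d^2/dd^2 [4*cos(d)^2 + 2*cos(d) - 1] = -2*cos(d) - 8*cos(2*d)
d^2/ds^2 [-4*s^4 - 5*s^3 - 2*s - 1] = 6*s*(-8*s - 5)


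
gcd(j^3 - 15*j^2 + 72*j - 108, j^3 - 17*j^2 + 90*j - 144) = j^2 - 9*j + 18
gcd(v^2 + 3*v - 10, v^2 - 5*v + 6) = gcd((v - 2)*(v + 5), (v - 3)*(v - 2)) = v - 2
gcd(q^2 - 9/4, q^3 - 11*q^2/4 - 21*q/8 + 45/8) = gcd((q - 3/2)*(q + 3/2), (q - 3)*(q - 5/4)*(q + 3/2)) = q + 3/2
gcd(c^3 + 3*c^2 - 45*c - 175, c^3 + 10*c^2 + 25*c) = c^2 + 10*c + 25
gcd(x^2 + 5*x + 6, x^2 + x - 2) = x + 2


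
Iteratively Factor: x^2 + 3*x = (x)*(x + 3)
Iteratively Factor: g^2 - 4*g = (g)*(g - 4)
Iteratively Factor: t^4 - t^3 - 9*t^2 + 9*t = (t + 3)*(t^3 - 4*t^2 + 3*t) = (t - 3)*(t + 3)*(t^2 - t) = (t - 3)*(t - 1)*(t + 3)*(t)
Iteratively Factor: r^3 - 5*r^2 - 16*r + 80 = (r - 5)*(r^2 - 16) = (r - 5)*(r + 4)*(r - 4)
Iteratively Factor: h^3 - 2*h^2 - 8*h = (h + 2)*(h^2 - 4*h) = (h - 4)*(h + 2)*(h)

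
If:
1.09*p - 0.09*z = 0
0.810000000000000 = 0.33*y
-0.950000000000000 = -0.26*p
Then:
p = 3.65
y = 2.45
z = 44.25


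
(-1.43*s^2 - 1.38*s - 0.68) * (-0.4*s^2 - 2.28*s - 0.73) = 0.572*s^4 + 3.8124*s^3 + 4.4623*s^2 + 2.5578*s + 0.4964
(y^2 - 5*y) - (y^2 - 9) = 9 - 5*y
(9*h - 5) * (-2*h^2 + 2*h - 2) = -18*h^3 + 28*h^2 - 28*h + 10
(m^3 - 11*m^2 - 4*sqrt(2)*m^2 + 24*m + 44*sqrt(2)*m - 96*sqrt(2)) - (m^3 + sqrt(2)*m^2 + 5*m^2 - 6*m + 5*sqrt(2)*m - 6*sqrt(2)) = -16*m^2 - 5*sqrt(2)*m^2 + 30*m + 39*sqrt(2)*m - 90*sqrt(2)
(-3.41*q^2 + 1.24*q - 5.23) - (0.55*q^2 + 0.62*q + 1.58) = -3.96*q^2 + 0.62*q - 6.81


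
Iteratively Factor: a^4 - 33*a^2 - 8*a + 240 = (a - 3)*(a^3 + 3*a^2 - 24*a - 80) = (a - 5)*(a - 3)*(a^2 + 8*a + 16) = (a - 5)*(a - 3)*(a + 4)*(a + 4)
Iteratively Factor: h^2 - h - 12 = (h + 3)*(h - 4)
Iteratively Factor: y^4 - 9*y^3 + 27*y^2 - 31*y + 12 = (y - 1)*(y^3 - 8*y^2 + 19*y - 12) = (y - 1)^2*(y^2 - 7*y + 12) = (y - 4)*(y - 1)^2*(y - 3)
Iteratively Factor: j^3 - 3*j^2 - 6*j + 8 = (j - 1)*(j^2 - 2*j - 8) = (j - 4)*(j - 1)*(j + 2)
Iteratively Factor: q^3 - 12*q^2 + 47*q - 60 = (q - 3)*(q^2 - 9*q + 20) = (q - 4)*(q - 3)*(q - 5)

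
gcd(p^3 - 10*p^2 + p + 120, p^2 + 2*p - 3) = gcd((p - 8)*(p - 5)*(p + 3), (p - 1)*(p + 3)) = p + 3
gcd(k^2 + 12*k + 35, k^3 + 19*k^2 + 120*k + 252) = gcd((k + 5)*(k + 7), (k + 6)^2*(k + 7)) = k + 7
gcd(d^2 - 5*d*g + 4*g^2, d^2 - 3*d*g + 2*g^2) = d - g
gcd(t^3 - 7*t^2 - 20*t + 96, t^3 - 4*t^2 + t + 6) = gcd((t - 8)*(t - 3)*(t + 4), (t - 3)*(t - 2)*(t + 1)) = t - 3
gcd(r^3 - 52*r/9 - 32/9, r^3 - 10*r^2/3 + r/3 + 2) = r + 2/3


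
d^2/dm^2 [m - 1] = 0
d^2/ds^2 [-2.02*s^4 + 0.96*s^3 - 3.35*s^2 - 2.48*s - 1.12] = -24.24*s^2 + 5.76*s - 6.7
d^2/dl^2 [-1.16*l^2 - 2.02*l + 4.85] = -2.32000000000000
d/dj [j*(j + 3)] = 2*j + 3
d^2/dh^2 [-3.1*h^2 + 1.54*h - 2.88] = -6.20000000000000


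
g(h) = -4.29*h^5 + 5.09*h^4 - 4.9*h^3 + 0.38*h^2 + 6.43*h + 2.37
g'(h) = -21.45*h^4 + 20.36*h^3 - 14.7*h^2 + 0.76*h + 6.43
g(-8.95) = 282508.97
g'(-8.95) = -153406.32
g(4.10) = -3834.51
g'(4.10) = -4895.59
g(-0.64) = 1.01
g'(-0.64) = -9.01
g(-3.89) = 5258.30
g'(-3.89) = -6329.07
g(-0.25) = 0.89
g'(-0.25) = 4.92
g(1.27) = 0.18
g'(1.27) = -30.41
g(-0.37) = 0.42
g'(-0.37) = 2.70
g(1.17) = 2.70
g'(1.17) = -20.39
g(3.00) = -737.40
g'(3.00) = -1311.32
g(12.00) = -970275.99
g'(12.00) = -411706.37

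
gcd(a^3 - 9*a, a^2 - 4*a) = a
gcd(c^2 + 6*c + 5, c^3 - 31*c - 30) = c^2 + 6*c + 5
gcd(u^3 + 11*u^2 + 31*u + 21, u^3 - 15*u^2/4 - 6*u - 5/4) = u + 1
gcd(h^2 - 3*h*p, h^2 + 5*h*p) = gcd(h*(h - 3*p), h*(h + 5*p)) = h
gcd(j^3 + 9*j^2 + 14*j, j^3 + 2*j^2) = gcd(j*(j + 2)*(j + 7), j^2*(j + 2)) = j^2 + 2*j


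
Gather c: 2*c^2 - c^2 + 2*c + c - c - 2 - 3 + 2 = c^2 + 2*c - 3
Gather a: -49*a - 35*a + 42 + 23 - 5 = 60 - 84*a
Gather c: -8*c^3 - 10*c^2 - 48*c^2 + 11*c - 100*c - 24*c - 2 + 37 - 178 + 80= -8*c^3 - 58*c^2 - 113*c - 63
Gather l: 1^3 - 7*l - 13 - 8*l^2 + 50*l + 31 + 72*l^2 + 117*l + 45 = 64*l^2 + 160*l + 64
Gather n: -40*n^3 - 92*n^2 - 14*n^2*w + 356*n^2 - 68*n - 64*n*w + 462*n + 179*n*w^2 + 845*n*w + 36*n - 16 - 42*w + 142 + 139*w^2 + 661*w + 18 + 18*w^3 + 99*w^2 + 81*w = -40*n^3 + n^2*(264 - 14*w) + n*(179*w^2 + 781*w + 430) + 18*w^3 + 238*w^2 + 700*w + 144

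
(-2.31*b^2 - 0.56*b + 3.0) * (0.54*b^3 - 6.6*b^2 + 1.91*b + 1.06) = -1.2474*b^5 + 14.9436*b^4 + 0.903900000000001*b^3 - 23.3182*b^2 + 5.1364*b + 3.18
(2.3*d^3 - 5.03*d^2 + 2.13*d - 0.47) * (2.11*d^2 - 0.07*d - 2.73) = 4.853*d^5 - 10.7743*d^4 - 1.4326*d^3 + 12.5911*d^2 - 5.782*d + 1.2831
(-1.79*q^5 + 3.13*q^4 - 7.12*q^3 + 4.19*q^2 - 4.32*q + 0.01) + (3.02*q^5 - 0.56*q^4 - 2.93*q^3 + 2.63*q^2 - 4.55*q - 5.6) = 1.23*q^5 + 2.57*q^4 - 10.05*q^3 + 6.82*q^2 - 8.87*q - 5.59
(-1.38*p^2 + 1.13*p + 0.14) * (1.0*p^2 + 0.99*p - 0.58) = -1.38*p^4 - 0.2362*p^3 + 2.0591*p^2 - 0.5168*p - 0.0812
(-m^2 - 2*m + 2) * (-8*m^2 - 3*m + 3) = 8*m^4 + 19*m^3 - 13*m^2 - 12*m + 6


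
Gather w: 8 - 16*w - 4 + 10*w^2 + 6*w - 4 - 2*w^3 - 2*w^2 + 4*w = -2*w^3 + 8*w^2 - 6*w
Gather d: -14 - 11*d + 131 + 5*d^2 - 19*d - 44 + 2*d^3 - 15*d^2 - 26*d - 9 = 2*d^3 - 10*d^2 - 56*d + 64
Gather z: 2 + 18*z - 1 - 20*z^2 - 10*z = -20*z^2 + 8*z + 1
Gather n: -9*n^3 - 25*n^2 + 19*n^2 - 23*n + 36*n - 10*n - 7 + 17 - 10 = -9*n^3 - 6*n^2 + 3*n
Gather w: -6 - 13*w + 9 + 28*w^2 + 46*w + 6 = 28*w^2 + 33*w + 9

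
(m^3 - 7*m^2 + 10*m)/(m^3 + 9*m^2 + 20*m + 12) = m*(m^2 - 7*m + 10)/(m^3 + 9*m^2 + 20*m + 12)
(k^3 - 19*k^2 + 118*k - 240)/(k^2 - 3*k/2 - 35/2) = 2*(k^2 - 14*k + 48)/(2*k + 7)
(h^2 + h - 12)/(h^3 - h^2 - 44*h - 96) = (h - 3)/(h^2 - 5*h - 24)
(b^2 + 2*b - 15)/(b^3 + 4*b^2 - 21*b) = (b + 5)/(b*(b + 7))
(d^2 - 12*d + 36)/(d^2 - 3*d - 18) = (d - 6)/(d + 3)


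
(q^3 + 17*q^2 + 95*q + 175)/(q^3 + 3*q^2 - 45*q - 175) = (q + 7)/(q - 7)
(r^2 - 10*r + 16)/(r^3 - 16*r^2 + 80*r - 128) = (r - 2)/(r^2 - 8*r + 16)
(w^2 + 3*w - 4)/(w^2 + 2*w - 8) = (w - 1)/(w - 2)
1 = 1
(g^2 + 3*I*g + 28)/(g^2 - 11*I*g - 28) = (g + 7*I)/(g - 7*I)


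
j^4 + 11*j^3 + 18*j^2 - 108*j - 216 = (j - 3)*(j + 2)*(j + 6)^2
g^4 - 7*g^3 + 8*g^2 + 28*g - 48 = (g - 4)*(g - 3)*(g - 2)*(g + 2)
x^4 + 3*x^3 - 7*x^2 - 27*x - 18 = (x - 3)*(x + 1)*(x + 2)*(x + 3)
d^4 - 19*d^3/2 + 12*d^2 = d^2*(d - 8)*(d - 3/2)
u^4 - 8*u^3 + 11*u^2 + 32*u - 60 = (u - 5)*(u - 3)*(u - 2)*(u + 2)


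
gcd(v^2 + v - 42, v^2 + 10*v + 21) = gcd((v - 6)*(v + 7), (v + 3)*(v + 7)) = v + 7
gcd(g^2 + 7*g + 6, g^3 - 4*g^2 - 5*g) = g + 1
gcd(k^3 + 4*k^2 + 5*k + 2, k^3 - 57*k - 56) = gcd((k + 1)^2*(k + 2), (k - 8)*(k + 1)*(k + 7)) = k + 1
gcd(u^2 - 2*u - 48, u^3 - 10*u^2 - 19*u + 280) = u - 8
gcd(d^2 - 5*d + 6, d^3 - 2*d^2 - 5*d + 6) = d - 3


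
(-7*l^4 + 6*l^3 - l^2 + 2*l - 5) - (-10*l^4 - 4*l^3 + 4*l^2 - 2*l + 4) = 3*l^4 + 10*l^3 - 5*l^2 + 4*l - 9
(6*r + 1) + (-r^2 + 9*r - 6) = -r^2 + 15*r - 5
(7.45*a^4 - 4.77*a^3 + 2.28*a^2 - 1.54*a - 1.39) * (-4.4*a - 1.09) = -32.78*a^5 + 12.8675*a^4 - 4.8327*a^3 + 4.2908*a^2 + 7.7946*a + 1.5151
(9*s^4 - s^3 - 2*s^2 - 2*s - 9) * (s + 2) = 9*s^5 + 17*s^4 - 4*s^3 - 6*s^2 - 13*s - 18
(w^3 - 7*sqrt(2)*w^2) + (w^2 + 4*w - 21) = w^3 - 7*sqrt(2)*w^2 + w^2 + 4*w - 21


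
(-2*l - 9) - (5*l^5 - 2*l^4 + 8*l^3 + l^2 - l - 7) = -5*l^5 + 2*l^4 - 8*l^3 - l^2 - l - 2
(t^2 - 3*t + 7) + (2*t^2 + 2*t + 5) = 3*t^2 - t + 12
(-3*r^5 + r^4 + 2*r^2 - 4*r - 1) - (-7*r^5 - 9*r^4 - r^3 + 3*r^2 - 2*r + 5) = 4*r^5 + 10*r^4 + r^3 - r^2 - 2*r - 6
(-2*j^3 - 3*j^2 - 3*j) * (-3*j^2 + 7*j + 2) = 6*j^5 - 5*j^4 - 16*j^3 - 27*j^2 - 6*j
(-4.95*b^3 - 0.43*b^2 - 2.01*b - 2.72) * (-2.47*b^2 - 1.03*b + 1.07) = 12.2265*b^5 + 6.1606*b^4 + 0.111099999999999*b^3 + 8.3286*b^2 + 0.6509*b - 2.9104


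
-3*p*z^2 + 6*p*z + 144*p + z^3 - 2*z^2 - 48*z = (-3*p + z)*(z - 8)*(z + 6)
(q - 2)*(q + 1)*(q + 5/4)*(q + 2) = q^4 + 9*q^3/4 - 11*q^2/4 - 9*q - 5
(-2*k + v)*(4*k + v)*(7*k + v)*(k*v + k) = -56*k^4*v - 56*k^4 + 6*k^3*v^2 + 6*k^3*v + 9*k^2*v^3 + 9*k^2*v^2 + k*v^4 + k*v^3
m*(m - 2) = m^2 - 2*m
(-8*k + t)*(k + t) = -8*k^2 - 7*k*t + t^2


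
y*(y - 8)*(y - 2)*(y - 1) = y^4 - 11*y^3 + 26*y^2 - 16*y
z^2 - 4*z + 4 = (z - 2)^2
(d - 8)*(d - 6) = d^2 - 14*d + 48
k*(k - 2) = k^2 - 2*k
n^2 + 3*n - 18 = (n - 3)*(n + 6)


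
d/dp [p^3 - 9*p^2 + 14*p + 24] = 3*p^2 - 18*p + 14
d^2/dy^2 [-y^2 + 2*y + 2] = -2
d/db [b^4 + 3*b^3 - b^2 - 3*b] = 4*b^3 + 9*b^2 - 2*b - 3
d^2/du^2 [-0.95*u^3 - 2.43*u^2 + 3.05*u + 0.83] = -5.7*u - 4.86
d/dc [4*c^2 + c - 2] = 8*c + 1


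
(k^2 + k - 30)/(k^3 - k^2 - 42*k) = (k - 5)/(k*(k - 7))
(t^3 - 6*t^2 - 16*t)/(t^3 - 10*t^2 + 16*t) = (t + 2)/(t - 2)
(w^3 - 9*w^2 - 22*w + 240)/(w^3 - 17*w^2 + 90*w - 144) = (w + 5)/(w - 3)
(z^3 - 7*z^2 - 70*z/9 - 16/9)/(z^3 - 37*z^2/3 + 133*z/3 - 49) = (9*z^3 - 63*z^2 - 70*z - 16)/(3*(3*z^3 - 37*z^2 + 133*z - 147))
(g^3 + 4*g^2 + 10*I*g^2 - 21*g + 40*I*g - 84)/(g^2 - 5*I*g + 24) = (g^2 + g*(4 + 7*I) + 28*I)/(g - 8*I)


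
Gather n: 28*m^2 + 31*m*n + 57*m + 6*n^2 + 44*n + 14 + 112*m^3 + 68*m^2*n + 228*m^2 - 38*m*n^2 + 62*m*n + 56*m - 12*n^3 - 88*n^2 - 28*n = 112*m^3 + 256*m^2 + 113*m - 12*n^3 + n^2*(-38*m - 82) + n*(68*m^2 + 93*m + 16) + 14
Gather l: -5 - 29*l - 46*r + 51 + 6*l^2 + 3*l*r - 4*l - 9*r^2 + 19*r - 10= 6*l^2 + l*(3*r - 33) - 9*r^2 - 27*r + 36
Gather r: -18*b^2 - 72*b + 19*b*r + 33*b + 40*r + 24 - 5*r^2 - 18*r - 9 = -18*b^2 - 39*b - 5*r^2 + r*(19*b + 22) + 15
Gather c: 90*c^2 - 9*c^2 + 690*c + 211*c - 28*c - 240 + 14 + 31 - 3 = 81*c^2 + 873*c - 198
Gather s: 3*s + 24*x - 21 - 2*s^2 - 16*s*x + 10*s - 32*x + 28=-2*s^2 + s*(13 - 16*x) - 8*x + 7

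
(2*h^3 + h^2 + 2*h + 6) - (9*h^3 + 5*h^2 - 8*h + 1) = -7*h^3 - 4*h^2 + 10*h + 5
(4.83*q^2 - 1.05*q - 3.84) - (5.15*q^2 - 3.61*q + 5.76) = -0.32*q^2 + 2.56*q - 9.6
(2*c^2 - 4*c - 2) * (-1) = -2*c^2 + 4*c + 2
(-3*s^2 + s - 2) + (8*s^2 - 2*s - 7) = 5*s^2 - s - 9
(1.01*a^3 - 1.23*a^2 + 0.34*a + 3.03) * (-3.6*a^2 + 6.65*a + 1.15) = -3.636*a^5 + 11.1445*a^4 - 8.242*a^3 - 10.0615*a^2 + 20.5405*a + 3.4845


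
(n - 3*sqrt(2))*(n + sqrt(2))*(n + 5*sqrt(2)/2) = n^3 + sqrt(2)*n^2/2 - 16*n - 15*sqrt(2)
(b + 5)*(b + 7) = b^2 + 12*b + 35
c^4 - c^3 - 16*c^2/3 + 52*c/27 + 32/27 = (c - 8/3)*(c - 2/3)*(c + 1/3)*(c + 2)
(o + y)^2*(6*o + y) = 6*o^3 + 13*o^2*y + 8*o*y^2 + y^3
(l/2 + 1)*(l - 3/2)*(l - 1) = l^3/2 - l^2/4 - 7*l/4 + 3/2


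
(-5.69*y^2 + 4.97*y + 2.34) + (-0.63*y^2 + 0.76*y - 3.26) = -6.32*y^2 + 5.73*y - 0.92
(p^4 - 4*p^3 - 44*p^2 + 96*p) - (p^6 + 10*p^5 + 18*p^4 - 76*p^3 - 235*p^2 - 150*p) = -p^6 - 10*p^5 - 17*p^4 + 72*p^3 + 191*p^2 + 246*p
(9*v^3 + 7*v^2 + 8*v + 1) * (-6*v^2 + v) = -54*v^5 - 33*v^4 - 41*v^3 + 2*v^2 + v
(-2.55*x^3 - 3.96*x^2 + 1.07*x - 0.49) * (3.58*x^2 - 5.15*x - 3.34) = -9.129*x^5 - 1.0443*x^4 + 32.7416*x^3 + 5.9617*x^2 - 1.0503*x + 1.6366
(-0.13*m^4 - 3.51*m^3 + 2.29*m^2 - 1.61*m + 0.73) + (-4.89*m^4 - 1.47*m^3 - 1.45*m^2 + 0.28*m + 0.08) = -5.02*m^4 - 4.98*m^3 + 0.84*m^2 - 1.33*m + 0.81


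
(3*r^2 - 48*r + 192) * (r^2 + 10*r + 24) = 3*r^4 - 18*r^3 - 216*r^2 + 768*r + 4608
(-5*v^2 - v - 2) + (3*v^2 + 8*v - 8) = -2*v^2 + 7*v - 10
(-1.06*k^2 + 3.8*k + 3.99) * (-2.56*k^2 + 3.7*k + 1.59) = 2.7136*k^4 - 13.65*k^3 + 2.1602*k^2 + 20.805*k + 6.3441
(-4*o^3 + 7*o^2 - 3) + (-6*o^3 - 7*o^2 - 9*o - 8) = -10*o^3 - 9*o - 11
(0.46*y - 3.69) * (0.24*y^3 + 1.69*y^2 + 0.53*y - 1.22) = 0.1104*y^4 - 0.1082*y^3 - 5.9923*y^2 - 2.5169*y + 4.5018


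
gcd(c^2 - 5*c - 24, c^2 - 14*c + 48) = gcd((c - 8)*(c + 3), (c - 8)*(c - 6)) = c - 8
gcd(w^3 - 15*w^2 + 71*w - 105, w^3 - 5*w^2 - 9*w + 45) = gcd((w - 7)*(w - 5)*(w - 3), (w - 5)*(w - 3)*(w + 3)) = w^2 - 8*w + 15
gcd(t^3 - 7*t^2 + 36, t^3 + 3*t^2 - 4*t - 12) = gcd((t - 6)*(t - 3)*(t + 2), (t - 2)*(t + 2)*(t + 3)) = t + 2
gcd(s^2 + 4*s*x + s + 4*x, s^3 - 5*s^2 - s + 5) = s + 1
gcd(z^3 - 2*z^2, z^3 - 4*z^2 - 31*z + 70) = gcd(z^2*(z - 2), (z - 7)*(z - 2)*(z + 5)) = z - 2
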